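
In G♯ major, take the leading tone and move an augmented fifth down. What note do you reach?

B

The leading tone of G# major is F##.
An augmented fifth (8 semitones) below F## lands on the letter B, giving B.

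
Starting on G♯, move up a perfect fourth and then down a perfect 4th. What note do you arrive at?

A perfect fourth up from G# is C# (letter C, 5 semitones up).
A perfect fourth down from C# is G# (letter G, 5 semitones down).

G#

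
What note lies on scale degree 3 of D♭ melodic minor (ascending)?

Fb

The Db melodic minor (ascending) scale runs Db Eb Fb Gb Ab Bb C.
Degree 3 is Fb.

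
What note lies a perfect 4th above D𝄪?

D up a perfect fourth is G, so the target letter is G.
From D##, a perfect fourth is 5 semitones up: G##.

G##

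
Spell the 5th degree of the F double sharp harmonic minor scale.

C##

Degree 5 takes the letter 4 steps above F, which is C.
In harmonic minor, degree 5 sits 7 semitones above the tonic. F## + 7 semitones is pitch class 2, spelled on C as C##.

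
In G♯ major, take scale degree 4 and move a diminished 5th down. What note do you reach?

F##

Scale degree 4 of G# major is C#.
A diminished fifth (6 semitones) below C# lands on the letter F, giving F##.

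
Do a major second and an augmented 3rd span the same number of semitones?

A major second spans 2 semitones; an augmented third spans 5.
The spans differ, so they are not enharmonic equivalents.

No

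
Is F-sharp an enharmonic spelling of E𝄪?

F# is pitch class 6; E## is pitch class 6.
All spellings map to pitch class 6, so they are enharmonically equivalent.

Yes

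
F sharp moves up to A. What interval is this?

minor third

Counting letters F–G–A gives a third.
F#→A = 3 semitones, 1 narrower than the major third (4), so minor.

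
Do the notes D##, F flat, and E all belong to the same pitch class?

D## is pitch class 4; Fb is pitch class 4; E is pitch class 4.
All spellings map to pitch class 4, so they are enharmonically equivalent.

Yes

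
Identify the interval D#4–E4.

The letter names run D→E, a span of 1 letter step, so the interval is some kind of second.
D# to E is 1 semitone. A major second is 2, so 1 makes it minor.

minor second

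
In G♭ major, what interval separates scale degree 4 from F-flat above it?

perfect fourth

Scale degree 4 of Gb major is Cb.
Cb up to Fb: letters C→F make it a fourth; 5 semitones makes it perfect.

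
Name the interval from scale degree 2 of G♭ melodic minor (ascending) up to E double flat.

diminished fifth

Scale degree 2 of Gb melodic minor (ascending) is Ab.
Ab up to Ebb: letters A→E make it a fifth; 6 semitones makes it diminished.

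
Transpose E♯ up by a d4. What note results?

E up a perfect fourth is A, so the target letter is A.
From E#, a diminished fourth is 4 semitones up: A.

A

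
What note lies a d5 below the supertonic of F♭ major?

The supertonic of Fb major is Gb.
A diminished fifth (6 semitones) below Gb lands on the letter C, giving C.

C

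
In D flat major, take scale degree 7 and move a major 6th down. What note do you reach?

Scale degree 7 of Db major is C.
A major sixth (9 semitones) below C lands on the letter E, giving Eb.

Eb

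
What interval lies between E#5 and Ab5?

doubly diminished fourth

The letter names run E→A, a span of 3 letter steps, so the interval is some kind of fourth.
E# to Ab is 3 semitones. A perfect fourth is 5, so 3 makes it doubly diminished.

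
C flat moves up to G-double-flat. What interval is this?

diminished fifth

Counting letters C–D–E–F–G gives a fifth.
Cb→Gbb = 6 semitones, 1 narrower than the perfect fifth (7), so diminished.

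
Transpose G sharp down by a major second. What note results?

F#

G down a major second is F, so the target letter is F.
From G#, a major second is 2 semitones down: F#.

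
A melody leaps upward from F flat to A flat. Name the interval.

The letter names run F→A, a span of 2 letter steps, so the interval is some kind of third.
Fb to Ab is 4 semitones. A major third is 4, so 4 makes it major.

major third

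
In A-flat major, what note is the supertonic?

Bb

Degree 2 takes the letter 1 step above A, which is B.
In major, degree 2 sits 2 semitones above the tonic. Ab + 2 semitones is pitch class 10, spelled on B as Bb.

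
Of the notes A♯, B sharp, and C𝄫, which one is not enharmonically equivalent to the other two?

B#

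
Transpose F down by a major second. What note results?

Eb

A second below F lands on the letter E.
A major second spans 2 semitones, so F moves to pitch class 3. On the letter E that is Eb.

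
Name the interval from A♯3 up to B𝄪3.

The letter names run A→B, a span of 1 letter step, so the interval is some kind of second.
A# to B## is 3 semitones. A major second is 2, so 3 makes it augmented.

augmented second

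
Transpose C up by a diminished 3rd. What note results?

Ebb

C up a major third is E, so the target letter is E.
From C, a diminished third is 2 semitones up: Ebb.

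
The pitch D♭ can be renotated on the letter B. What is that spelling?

B##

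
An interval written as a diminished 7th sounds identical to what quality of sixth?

major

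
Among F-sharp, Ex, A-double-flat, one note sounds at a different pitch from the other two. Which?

In 12-tone equal temperament, enharmonic equivalents share a pitch class. F# is pitch class 6; E## is pitch class 6; Abb is pitch class 7.
F# and E## share pitch class 6, while Abb is pitch class 7.

Abb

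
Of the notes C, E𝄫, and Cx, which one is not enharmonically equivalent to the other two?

In 12-tone equal temperament, enharmonic equivalents share a pitch class. C is pitch class 0; Ebb is pitch class 2; C## is pitch class 2.
Ebb and C## share pitch class 2, while C is pitch class 0.

C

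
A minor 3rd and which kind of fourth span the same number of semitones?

A minor third spans 3 semitones.
A fourth spanning 3 semitones is doubly diminished (the perfect fourth is 5).

doubly diminished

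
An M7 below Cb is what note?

Dbb

C down a major seventh is Db, so the target letter is D.
From Cb, a major seventh is 11 semitones down: Dbb.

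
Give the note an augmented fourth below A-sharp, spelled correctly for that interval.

E

A down a perfect fourth is E, so the target letter is E.
From A#, an augmented fourth is 6 semitones down: E.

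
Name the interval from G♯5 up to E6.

minor sixth

The letter names run G→E, a span of 5 letter steps, so the interval is some kind of sixth.
G# to E is 8 semitones. A major sixth is 9, so 8 makes it minor.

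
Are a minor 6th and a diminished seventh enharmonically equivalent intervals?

A minor sixth spans 8 semitones; a diminished seventh spans 9.
The spans differ, so they are not enharmonic equivalents.

No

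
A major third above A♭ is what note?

A up a major third is C#, so the target letter is C.
From Ab, a major third is 4 semitones up: C.

C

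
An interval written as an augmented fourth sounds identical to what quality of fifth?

diminished

An augmented fourth spans 6 semitones.
A fifth spanning 6 semitones is diminished (the perfect fifth is 7).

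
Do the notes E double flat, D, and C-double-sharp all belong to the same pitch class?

Ebb is pitch class 2; D is pitch class 2; C## is pitch class 2.
All spellings map to pitch class 2, so they are enharmonically equivalent.

Yes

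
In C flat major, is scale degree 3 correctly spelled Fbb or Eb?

Each scale degree takes a distinct letter name. Degree 3 of a scale on C must use the letter E.
Eb and Fbb are enharmonically the same pitch, but only Eb uses the letter E, so it is the correct spelling here.

Eb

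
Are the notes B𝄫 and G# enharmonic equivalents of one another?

No

Two spellings are enharmonically equivalent only if they share a pitch class.
Here Bbb → 9, G# → 8; 8 ≠ 9, so they are not.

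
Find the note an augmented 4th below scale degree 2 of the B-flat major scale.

Scale degree 2 of Bb major is C.
An augmented fourth (6 semitones) below C lands on the letter G, giving Gb.

Gb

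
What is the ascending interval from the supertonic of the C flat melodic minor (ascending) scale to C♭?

minor seventh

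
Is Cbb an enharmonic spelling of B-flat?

Yes

Cbb = pitch class 10 and Bb = pitch class 10 — the same pitch class, so they are enharmonic equivalents.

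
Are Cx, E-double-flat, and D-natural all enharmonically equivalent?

C## is pitch class 2; Ebb is pitch class 2; D is pitch class 2.
All spellings map to pitch class 2, so they are enharmonically equivalent.

Yes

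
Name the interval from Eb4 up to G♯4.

augmented third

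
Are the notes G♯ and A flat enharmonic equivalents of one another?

G# = pitch class 8 and Ab = pitch class 8 — the same pitch class, so they are enharmonic equivalents.

Yes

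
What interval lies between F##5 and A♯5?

minor third

The letter names run F→A, a span of 2 letter steps, so the interval is some kind of third.
F## to A# is 3 semitones. A major third is 4, so 3 makes it minor.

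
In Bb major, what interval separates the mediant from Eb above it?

The mediant of Bb major is D.
D up to Eb: letters D→E make it a second; 1 semitone makes it minor.

minor second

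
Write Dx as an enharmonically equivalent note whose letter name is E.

E

D## is pitch class 4. The letter E alone is pitch class 4.
Pitch class 4 on E needs no accidental: E.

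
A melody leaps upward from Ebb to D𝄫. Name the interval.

Counting letters E–F–G–A–B–C–D gives a seventh.
Ebb→Dbb = 10 semitones, 1 narrower than the major seventh (11), so minor.

minor seventh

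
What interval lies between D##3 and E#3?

Counting letters D–E gives a second.
D##→E# = 1 semitone, 1 narrower than the major second (2), so minor.

minor second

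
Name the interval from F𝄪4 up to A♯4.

minor third

The letter names run F→A, a span of 2 letter steps, so the interval is some kind of third.
F## to A# is 3 semitones. A major third is 4, so 3 makes it minor.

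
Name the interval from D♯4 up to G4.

Counting letters D–E–F–G gives a fourth.
D#→G = 4 semitones, 1 narrower than the perfect fourth (5), so diminished.

diminished fourth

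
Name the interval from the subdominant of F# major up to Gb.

diminished sixth

The subdominant of F# major is B.
B up to Gb: letters B→G make it a sixth; 7 semitones makes it diminished.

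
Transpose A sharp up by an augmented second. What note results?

B##

A up a major second is B, so the target letter is B.
From A#, an augmented second is 3 semitones up: B##.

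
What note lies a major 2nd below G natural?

F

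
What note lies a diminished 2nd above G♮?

Abb

A second above G lands on the letter A.
A diminished second spans 0 semitones, so G moves to pitch class 7. On the letter A that is Abb.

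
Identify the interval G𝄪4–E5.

Counting letters G–A–B–C–D–E gives a sixth.
G##→E = 7 semitones, 2 narrower than the major sixth (9), so diminished.

diminished sixth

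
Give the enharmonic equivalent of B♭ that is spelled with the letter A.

A#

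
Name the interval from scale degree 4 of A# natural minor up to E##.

Scale degree 4 of A# natural minor is D#.
D# up to E##: letters D→E make it a second; 3 semitones makes it augmented.

augmented second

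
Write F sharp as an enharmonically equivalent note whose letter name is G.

F# is pitch class 6. The letter G alone is pitch class 7.
To reach pitch class 6 from G requires an offset of -1 semitone, i.e. flat: Gb.

Gb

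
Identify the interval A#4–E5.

diminished fifth

Counting letters A–B–C–D–E gives a fifth.
A#→E = 6 semitones, 1 narrower than the perfect fifth (7), so diminished.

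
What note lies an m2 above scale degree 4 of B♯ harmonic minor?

Scale degree 4 of B# harmonic minor is E#.
A minor second (1 semitone) above E# lands on the letter F, giving F#.

F#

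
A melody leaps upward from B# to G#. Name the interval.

The letter names run B→G, a span of 5 letter steps, so the interval is some kind of sixth.
B# to G# is 8 semitones. A major sixth is 9, so 8 makes it minor.

minor sixth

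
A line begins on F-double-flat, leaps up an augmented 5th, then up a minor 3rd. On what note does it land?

Ebb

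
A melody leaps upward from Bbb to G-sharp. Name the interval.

doubly augmented sixth

The letter names run B→G, a span of 5 letter steps, so the interval is some kind of sixth.
Bbb to G# is 11 semitones. A major sixth is 9, so 11 makes it doubly augmented.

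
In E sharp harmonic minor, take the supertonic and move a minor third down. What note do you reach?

The supertonic of E# harmonic minor is F##.
A minor third (3 semitones) below F## lands on the letter D, giving D##.

D##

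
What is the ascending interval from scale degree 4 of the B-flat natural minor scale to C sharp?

Scale degree 4 of Bb natural minor is Eb.
Eb up to C#: letters E→C make it a sixth; 10 semitones makes it augmented.

augmented sixth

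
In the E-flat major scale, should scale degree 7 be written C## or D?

D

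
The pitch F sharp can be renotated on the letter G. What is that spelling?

Gb

F# is pitch class 6. The letter G alone is pitch class 7.
To reach pitch class 6 from G requires an offset of -1 semitone, i.e. flat: Gb.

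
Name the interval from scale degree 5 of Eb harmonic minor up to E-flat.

Scale degree 5 of Eb harmonic minor is Bb.
Bb up to Eb: letters B→E make it a fourth; 5 semitones makes it perfect.

perfect fourth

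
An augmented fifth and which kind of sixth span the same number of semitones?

minor

An augmented fifth spans 8 semitones.
A sixth spanning 8 semitones is minor (the major sixth is 9).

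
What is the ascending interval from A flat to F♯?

augmented sixth

Counting letters A–B–C–D–E–F gives a sixth.
Ab→F# = 10 semitones, 1 wider than the major sixth (9), so augmented.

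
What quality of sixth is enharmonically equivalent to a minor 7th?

A minor seventh spans 10 semitones.
A sixth spanning 10 semitones is augmented (the major sixth is 9).

augmented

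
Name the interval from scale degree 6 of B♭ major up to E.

major sixth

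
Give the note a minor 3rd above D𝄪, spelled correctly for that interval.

F##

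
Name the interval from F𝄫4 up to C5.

doubly augmented fifth

The letter names run F→C, a span of 4 letter steps, so the interval is some kind of fifth.
Fbb to C is 9 semitones. A perfect fifth is 7, so 9 makes it doubly augmented.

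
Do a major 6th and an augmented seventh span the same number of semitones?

No

A major sixth spans 9 semitones; an augmented seventh spans 12.
The spans differ, so they are not enharmonic equivalents.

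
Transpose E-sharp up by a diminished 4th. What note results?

A

E up a perfect fourth is A, so the target letter is A.
From E#, a diminished fourth is 4 semitones up: A.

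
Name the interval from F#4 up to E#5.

The letter names run F→E, a span of 6 letter steps, so the interval is some kind of seventh.
F# to E# is 11 semitones. A major seventh is 11, so 11 makes it major.

major seventh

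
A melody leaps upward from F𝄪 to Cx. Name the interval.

perfect fifth

Counting letters F–G–A–B–C gives a fifth.
F##→C## = 7 semitones, exactly the perfect fifth.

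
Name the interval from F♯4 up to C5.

The letter names run F→C, a span of 4 letter steps, so the interval is some kind of fifth.
F# to C is 6 semitones. A perfect fifth is 7, so 6 makes it diminished.

diminished fifth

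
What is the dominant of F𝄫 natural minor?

Degree 5 takes the letter 4 steps above F, which is C.
In natural minor, degree 5 sits 7 semitones above the tonic. Fbb + 7 semitones is pitch class 10, spelled on C as Cbb.

Cbb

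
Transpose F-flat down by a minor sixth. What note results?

Ab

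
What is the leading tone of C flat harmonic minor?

Bb

Degree 7 takes the letter 6 steps above C, which is B.
In harmonic minor, degree 7 sits 11 semitones above the tonic. Cb + 11 semitones is pitch class 10, spelled on B as Bb.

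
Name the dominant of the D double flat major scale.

The Dbb major scale runs Dbb Ebb Fb Gbb Abb Bbb Cb.
Degree 5 is Abb.

Abb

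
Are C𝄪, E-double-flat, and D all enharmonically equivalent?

Yes

C## is pitch class 2; Ebb is pitch class 2; D is pitch class 2.
All spellings map to pitch class 2, so they are enharmonically equivalent.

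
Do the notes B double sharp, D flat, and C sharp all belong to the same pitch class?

B## is pitch class 1; Db is pitch class 1; C# is pitch class 1.
All spellings map to pitch class 1, so they are enharmonically equivalent.

Yes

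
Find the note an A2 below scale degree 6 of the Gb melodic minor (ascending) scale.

Dbb

Scale degree 6 of Gb melodic minor (ascending) is Eb.
An augmented second (3 semitones) below Eb lands on the letter D, giving Dbb.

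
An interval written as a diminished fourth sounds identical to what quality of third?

A diminished fourth spans 4 semitones.
A third spanning 4 semitones is major (the major third is 4).

major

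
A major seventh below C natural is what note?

Db

A seventh below C lands on the letter D.
A major seventh spans 11 semitones, so C moves to pitch class 1. On the letter D that is Db.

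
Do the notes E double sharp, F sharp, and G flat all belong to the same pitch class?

E## = pitch class 6 and F# = pitch class 6 and Gb = pitch class 6 — the same pitch class, so they are enharmonic equivalents.

Yes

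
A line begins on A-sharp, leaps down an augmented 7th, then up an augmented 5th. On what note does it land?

An augmented seventh down from A# is Bb (letter B, 12 semitones down).
An augmented fifth up from Bb is F# (letter F, 8 semitones up).

F#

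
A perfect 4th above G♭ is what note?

Cb

G up a perfect fourth is C, so the target letter is C.
From Gb, a perfect fourth is 5 semitones up: Cb.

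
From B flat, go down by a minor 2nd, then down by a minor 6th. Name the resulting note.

A minor second down from Bb is A (letter A, 1 semitone down).
A minor sixth down from A is C# (letter C, 8 semitones down).

C#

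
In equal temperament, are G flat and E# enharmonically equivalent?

No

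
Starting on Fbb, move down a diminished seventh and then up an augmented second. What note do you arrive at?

A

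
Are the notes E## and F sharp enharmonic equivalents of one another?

Yes

E## is pitch class 6; F# is pitch class 6.
All spellings map to pitch class 6, so they are enharmonically equivalent.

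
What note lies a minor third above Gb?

Bbb

A third above G lands on the letter B.
A minor third spans 3 semitones, so Gb moves to pitch class 9. On the letter B that is Bbb.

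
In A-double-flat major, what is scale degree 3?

Degree 3 takes the letter 2 steps above A, which is C.
In major, degree 3 sits 4 semitones above the tonic. Abb + 4 semitones is pitch class 11, spelled on C as Cb.

Cb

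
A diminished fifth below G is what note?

G down a perfect fifth is C, so the target letter is C.
From G, a diminished fifth is 6 semitones down: C#.

C#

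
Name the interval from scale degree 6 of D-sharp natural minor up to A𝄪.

augmented seventh

Scale degree 6 of D# natural minor is B.
B up to A##: letters B→A make it a seventh; 12 semitones makes it augmented.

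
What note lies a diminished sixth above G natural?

Ebb

A sixth above G lands on the letter E.
A diminished sixth spans 7 semitones, so G moves to pitch class 2. On the letter E that is Ebb.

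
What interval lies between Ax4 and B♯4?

minor second

The letter names run A→B, a span of 1 letter step, so the interval is some kind of second.
A## to B# is 1 semitone. A major second is 2, so 1 makes it minor.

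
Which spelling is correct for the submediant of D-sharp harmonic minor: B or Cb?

Each scale degree takes a distinct letter name. Degree 6 of a scale on D must use the letter B.
B and Cb are enharmonically the same pitch, but only B uses the letter B, so it is the correct spelling here.

B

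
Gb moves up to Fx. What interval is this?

doubly augmented seventh

Counting letters G–A–B–C–D–E–F gives a seventh.
Gb→F## = 13 semitones, 2 wider than the major seventh (11), so doubly augmented.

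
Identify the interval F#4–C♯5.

Counting letters F–G–A–B–C gives a fifth.
F#→C# = 7 semitones, exactly the perfect fifth.

perfect fifth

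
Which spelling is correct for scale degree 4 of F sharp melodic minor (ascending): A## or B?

Each scale degree takes a distinct letter name. Degree 4 of a scale on F must use the letter B.
B and A## are enharmonically the same pitch, but only B uses the letter B, so it is the correct spelling here.

B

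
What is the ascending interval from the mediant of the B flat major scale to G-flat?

diminished fourth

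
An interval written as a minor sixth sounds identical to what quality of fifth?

A minor sixth spans 8 semitones.
A fifth spanning 8 semitones is augmented (the perfect fifth is 7).

augmented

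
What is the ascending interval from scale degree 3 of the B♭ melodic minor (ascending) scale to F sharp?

Scale degree 3 of Bb melodic minor (ascending) is Db.
Db up to F#: letters D→F make it a third; 5 semitones makes it augmented.

augmented third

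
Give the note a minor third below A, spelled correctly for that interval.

F#

A down a major third is F, so the target letter is F.
From A, a minor third is 3 semitones down: F#.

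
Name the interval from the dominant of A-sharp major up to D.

diminished seventh

The dominant of A# major is E#.
E# up to D: letters E→D make it a seventh; 9 semitones makes it diminished.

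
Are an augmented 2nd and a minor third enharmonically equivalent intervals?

An augmented second spans 3 semitones; a minor third spans 3.
They are enharmonically equivalent.

Yes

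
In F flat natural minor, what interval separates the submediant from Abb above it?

perfect fifth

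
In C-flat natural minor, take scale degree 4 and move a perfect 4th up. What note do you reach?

Bbb

Scale degree 4 of Cb natural minor is Fb.
A perfect fourth (5 semitones) above Fb lands on the letter B, giving Bbb.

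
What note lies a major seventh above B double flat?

B up a major seventh is A#, so the target letter is A.
From Bbb, a major seventh is 11 semitones up: Ab.

Ab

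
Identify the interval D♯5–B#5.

major sixth

Counting letters D–E–F–G–A–B gives a sixth.
D#→B# = 9 semitones, exactly the major sixth.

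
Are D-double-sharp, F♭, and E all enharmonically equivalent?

D## = pitch class 4 and Fb = pitch class 4 and E = pitch class 4 — the same pitch class, so they are enharmonic equivalents.

Yes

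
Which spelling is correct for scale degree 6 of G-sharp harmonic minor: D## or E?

E

Each scale degree takes a distinct letter name. Degree 6 of a scale on G must use the letter E.
E and D## are enharmonically the same pitch, but only E uses the letter E, so it is the correct spelling here.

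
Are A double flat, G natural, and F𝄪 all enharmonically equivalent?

Yes

Abb = pitch class 7 and G = pitch class 7 and F## = pitch class 7 — the same pitch class, so they are enharmonic equivalents.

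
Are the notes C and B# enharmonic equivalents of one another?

Yes

C is pitch class 0; B# is pitch class 0.
All spellings map to pitch class 0, so they are enharmonically equivalent.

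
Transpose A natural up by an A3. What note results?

C##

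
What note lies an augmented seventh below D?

Ebb

D down a major seventh is Eb, so the target letter is E.
From D, an augmented seventh is 12 semitones down: Ebb.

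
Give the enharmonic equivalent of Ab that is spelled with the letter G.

Plain G sits 1 semitone below Ab, so on the letter G the same pitch needs a sharp: G#.

G#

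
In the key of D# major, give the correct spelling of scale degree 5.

A#

The D# major scale runs D# E# F## G# A# B# C##.
Degree 5 is A#.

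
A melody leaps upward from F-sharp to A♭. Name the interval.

The letter names run F→A, a span of 2 letter steps, so the interval is some kind of third.
F# to Ab is 2 semitones. A major third is 4, so 2 makes it diminished.

diminished third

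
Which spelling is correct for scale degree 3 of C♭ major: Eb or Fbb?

Eb

Each scale degree takes a distinct letter name. Degree 3 of a scale on C must use the letter E.
Eb and Fbb are enharmonically the same pitch, but only Eb uses the letter E, so it is the correct spelling here.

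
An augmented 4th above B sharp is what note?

A fourth above B lands on the letter E.
An augmented fourth spans 6 semitones, so B# moves to pitch class 6. On the letter E that is E##.

E##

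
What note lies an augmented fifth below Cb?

C down a perfect fifth is F, so the target letter is F.
From Cb, an augmented fifth is 8 semitones down: Fbb.

Fbb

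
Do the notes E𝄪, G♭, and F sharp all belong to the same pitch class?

E## = pitch class 6 and Gb = pitch class 6 and F# = pitch class 6 — the same pitch class, so they are enharmonic equivalents.

Yes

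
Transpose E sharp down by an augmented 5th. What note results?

A

A fifth below E lands on the letter A.
An augmented fifth spans 8 semitones, so E# moves to pitch class 9. On the letter A that is A.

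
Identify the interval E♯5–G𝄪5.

The letter names run E→G, a span of 2 letter steps, so the interval is some kind of third.
E# to G## is 4 semitones. A major third is 4, so 4 makes it major.

major third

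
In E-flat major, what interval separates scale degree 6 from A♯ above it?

augmented sixth

Scale degree 6 of Eb major is C.
C up to A#: letters C→A make it a sixth; 10 semitones makes it augmented.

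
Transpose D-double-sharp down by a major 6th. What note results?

F##

D down a major sixth is F, so the target letter is F.
From D##, a major sixth is 9 semitones down: F##.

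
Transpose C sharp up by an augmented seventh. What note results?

B##

C up a major seventh is B, so the target letter is B.
From C#, an augmented seventh is 12 semitones up: B##.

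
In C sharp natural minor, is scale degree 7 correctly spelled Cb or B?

Each scale degree takes a distinct letter name. Degree 7 of a scale on C must use the letter B.
B and Cb are enharmonically the same pitch, but only B uses the letter B, so it is the correct spelling here.

B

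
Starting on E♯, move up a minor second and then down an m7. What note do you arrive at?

A minor second up from E# is F# (letter F, 1 semitone up).
A minor seventh down from F# is G# (letter G, 10 semitones down).

G#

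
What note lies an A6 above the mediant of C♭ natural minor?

C

The mediant of Cb natural minor is Ebb.
An augmented sixth (10 semitones) above Ebb lands on the letter C, giving C.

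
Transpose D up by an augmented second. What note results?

E#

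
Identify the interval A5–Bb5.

minor second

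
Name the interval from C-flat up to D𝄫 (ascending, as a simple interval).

Counting letters C–D gives a second.
Cb→Dbb = 1 semitone, 1 narrower than the major second (2), so minor.

minor second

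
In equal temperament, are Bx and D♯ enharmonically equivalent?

No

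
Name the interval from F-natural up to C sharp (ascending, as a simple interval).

augmented fifth

Counting letters F–G–A–B–C gives a fifth.
F→C# = 8 semitones, 1 wider than the perfect fifth (7), so augmented.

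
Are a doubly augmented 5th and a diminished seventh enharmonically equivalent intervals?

Yes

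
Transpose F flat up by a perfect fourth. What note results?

Bbb

F up a perfect fourth is Bb, so the target letter is B.
From Fb, a perfect fourth is 5 semitones up: Bbb.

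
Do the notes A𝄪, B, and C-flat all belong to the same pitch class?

Yes

A## is pitch class 11; B is pitch class 11; Cb is pitch class 11.
All spellings map to pitch class 11, so they are enharmonically equivalent.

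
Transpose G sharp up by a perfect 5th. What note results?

G up a perfect fifth is D, so the target letter is D.
From G#, a perfect fifth is 7 semitones up: D#.

D#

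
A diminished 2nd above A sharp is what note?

A up a major second is B, so the target letter is B.
From A#, a diminished second is 0 semitones up: Bb.

Bb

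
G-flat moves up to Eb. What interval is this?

The letter names run G→E, a span of 5 letter steps, so the interval is some kind of sixth.
Gb to Eb is 9 semitones. A major sixth is 9, so 9 makes it major.

major sixth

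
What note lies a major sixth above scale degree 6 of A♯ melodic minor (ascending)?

D##

Scale degree 6 of A# melodic minor (ascending) is F##.
A major sixth (9 semitones) above F## lands on the letter D, giving D##.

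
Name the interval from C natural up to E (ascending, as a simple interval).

major third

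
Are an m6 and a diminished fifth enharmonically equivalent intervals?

No

A minor sixth spans 8 semitones; a diminished fifth spans 6.
The spans differ, so they are not enharmonic equivalents.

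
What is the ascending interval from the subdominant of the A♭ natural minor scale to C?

major seventh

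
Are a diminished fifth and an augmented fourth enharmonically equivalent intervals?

Yes

A diminished fifth spans 6 semitones; an augmented fourth spans 6.
They are enharmonically equivalent.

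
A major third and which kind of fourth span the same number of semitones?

diminished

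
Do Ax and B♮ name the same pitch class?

A## = pitch class 11 and B = pitch class 11 — the same pitch class, so they are enharmonic equivalents.

Yes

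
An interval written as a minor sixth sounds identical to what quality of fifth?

A minor sixth spans 8 semitones.
A fifth spanning 8 semitones is augmented (the perfect fifth is 7).

augmented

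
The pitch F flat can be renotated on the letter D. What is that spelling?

D##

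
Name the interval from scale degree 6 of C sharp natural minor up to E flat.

diminished fifth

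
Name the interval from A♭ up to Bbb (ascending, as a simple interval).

minor second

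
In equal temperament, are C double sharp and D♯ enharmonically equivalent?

No

C## is pitch class 2; D# is pitch class 3.
The pitch classes differ (2 vs. 3), so they are not enharmonic equivalents.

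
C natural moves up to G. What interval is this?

perfect fifth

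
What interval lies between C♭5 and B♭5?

major seventh

Counting letters C–D–E–F–G–A–B gives a seventh.
Cb→Bb = 11 semitones, exactly the major seventh.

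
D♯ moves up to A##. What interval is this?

augmented fifth

The letter names run D→A, a span of 4 letter steps, so the interval is some kind of fifth.
D# to A## is 8 semitones. A perfect fifth is 7, so 8 makes it augmented.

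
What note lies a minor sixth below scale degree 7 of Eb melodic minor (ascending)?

Scale degree 7 of Eb melodic minor (ascending) is D.
A minor sixth (8 semitones) below D lands on the letter F, giving F#.

F#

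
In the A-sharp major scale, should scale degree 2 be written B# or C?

Each scale degree takes a distinct letter name. Degree 2 of a scale on A must use the letter B.
B# and C are enharmonically the same pitch, but only B# uses the letter B, so it is the correct spelling here.

B#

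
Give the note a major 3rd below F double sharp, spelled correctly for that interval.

D#

A third below F lands on the letter D.
A major third spans 4 semitones, so F## moves to pitch class 3. On the letter D that is D#.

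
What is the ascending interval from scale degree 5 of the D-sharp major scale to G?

Scale degree 5 of D# major is A#.
A# up to G: letters A→G make it a seventh; 9 semitones makes it diminished.

diminished seventh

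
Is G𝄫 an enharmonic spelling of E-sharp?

Yes

Gbb is pitch class 5; E# is pitch class 5.
All spellings map to pitch class 5, so they are enharmonically equivalent.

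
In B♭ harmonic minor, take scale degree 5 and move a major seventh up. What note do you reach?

Scale degree 5 of Bb harmonic minor is F.
A major seventh (11 semitones) above F lands on the letter E, giving E.

E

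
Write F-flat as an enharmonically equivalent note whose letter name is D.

D##

Plain D sits 2 semitones below Fb, so on the letter D the same pitch needs a double sharp: D##.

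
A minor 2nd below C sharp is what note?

B#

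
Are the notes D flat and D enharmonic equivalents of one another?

Two spellings are enharmonically equivalent only if they share a pitch class.
Here Db → 1, D → 2; 1 ≠ 2, so they are not.

No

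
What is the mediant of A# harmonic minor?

C#

Degree 3 takes the letter 2 steps above A, which is C.
In harmonic minor, degree 3 sits 3 semitones above the tonic. A# + 3 semitones is pitch class 1, spelled on C as C#.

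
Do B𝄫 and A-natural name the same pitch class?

Bbb is pitch class 9; A is pitch class 9.
All spellings map to pitch class 9, so they are enharmonically equivalent.

Yes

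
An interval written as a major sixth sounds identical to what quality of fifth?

A major sixth spans 9 semitones.
A fifth spanning 9 semitones is doubly augmented (the perfect fifth is 7).

doubly augmented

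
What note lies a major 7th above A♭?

A up a major seventh is G#, so the target letter is G.
From Ab, a major seventh is 11 semitones up: G.

G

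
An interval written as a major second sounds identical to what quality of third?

A major second spans 2 semitones.
A third spanning 2 semitones is diminished (the major third is 4).

diminished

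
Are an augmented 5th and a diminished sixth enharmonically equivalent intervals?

An augmented fifth spans 8 semitones; a diminished sixth spans 7.
The spans differ, so they are not enharmonic equivalents.

No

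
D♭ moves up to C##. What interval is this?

The letter names run D→C, a span of 6 letter steps, so the interval is some kind of seventh.
Db to C## is 13 semitones. A major seventh is 11, so 13 makes it doubly augmented.

doubly augmented seventh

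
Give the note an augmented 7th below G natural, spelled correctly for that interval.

Abb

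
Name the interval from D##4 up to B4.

diminished sixth

The letter names run D→B, a span of 5 letter steps, so the interval is some kind of sixth.
D## to B is 7 semitones. A major sixth is 9, so 7 makes it diminished.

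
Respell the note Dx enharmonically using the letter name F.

Fb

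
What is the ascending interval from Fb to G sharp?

doubly augmented second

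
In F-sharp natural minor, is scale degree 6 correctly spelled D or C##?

Each scale degree takes a distinct letter name. Degree 6 of a scale on F must use the letter D.
D and C## are enharmonically the same pitch, but only D uses the letter D, so it is the correct spelling here.

D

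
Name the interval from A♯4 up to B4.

Counting letters A–B gives a second.
A#→B = 1 semitone, 1 narrower than the major second (2), so minor.

minor second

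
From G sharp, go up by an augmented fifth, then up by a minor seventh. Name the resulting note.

C##

An augmented fifth up from G# is D## (letter D, 8 semitones up).
A minor seventh up from D## is C## (letter C, 10 semitones up).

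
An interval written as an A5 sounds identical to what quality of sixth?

An augmented fifth spans 8 semitones.
A sixth spanning 8 semitones is minor (the major sixth is 9).

minor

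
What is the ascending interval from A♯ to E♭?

The letter names run A→E, a span of 4 letter steps, so the interval is some kind of fifth.
A# to Eb is 5 semitones. A perfect fifth is 7, so 5 makes it doubly diminished.

doubly diminished fifth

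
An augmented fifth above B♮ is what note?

A fifth above B lands on the letter F.
An augmented fifth spans 8 semitones, so B moves to pitch class 7. On the letter F that is F##.

F##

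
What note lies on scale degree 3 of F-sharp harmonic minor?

The F# harmonic minor scale runs F# G# A B C# D E#.
Degree 3 is A.

A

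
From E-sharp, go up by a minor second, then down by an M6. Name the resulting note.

A

A minor second up from E# is F# (letter F, 1 semitone up).
A major sixth down from F# is A (letter A, 9 semitones down).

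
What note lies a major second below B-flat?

A second below B lands on the letter A.
A major second spans 2 semitones, so Bb moves to pitch class 8. On the letter A that is Ab.

Ab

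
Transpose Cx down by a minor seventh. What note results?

C down a major seventh is Db, so the target letter is D.
From C##, a minor seventh is 10 semitones down: D##.

D##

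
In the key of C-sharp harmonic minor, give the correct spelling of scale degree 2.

The C# harmonic minor scale runs C# D# E F# G# A B#.
Degree 2 is D#.

D#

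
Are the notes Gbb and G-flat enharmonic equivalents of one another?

No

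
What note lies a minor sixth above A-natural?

A sixth above A lands on the letter F.
A minor sixth spans 8 semitones, so A moves to pitch class 5. On the letter F that is F.

F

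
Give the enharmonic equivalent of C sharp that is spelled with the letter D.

Db

C# is pitch class 1. The letter D alone is pitch class 2.
To reach pitch class 1 from D requires an offset of -1 semitone, i.e. flat: Db.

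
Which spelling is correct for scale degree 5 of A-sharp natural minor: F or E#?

Each scale degree takes a distinct letter name. Degree 5 of a scale on A must use the letter E.
E# and F are enharmonically the same pitch, but only E# uses the letter E, so it is the correct spelling here.

E#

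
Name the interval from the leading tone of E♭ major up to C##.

The leading tone of Eb major is D.
D up to C##: letters D→C make it a seventh; 12 semitones makes it augmented.

augmented seventh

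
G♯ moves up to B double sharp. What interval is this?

augmented third

The letter names run G→B, a span of 2 letter steps, so the interval is some kind of third.
G# to B## is 5 semitones. A major third is 4, so 5 makes it augmented.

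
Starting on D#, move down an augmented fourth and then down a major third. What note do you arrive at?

F

An augmented fourth down from D# is A (letter A, 6 semitones down).
A major third down from A is F (letter F, 4 semitones down).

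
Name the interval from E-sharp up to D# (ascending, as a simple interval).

The letter names run E→D, a span of 6 letter steps, so the interval is some kind of seventh.
E# to D# is 10 semitones. A major seventh is 11, so 10 makes it minor.

minor seventh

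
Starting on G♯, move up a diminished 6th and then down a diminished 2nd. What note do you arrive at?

A diminished sixth up from G# is Eb (letter E, 7 semitones up).
A diminished second down from Eb is D# (letter D, 0 semitones down).

D#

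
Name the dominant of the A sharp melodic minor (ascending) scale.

Degree 5 takes the letter 4 steps above A, which is E.
In melodic minor (ascending), degree 5 sits 7 semitones above the tonic. A# + 7 semitones is pitch class 5, spelled on E as E#.

E#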